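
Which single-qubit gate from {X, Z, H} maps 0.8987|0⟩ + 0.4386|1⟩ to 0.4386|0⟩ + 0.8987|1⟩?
X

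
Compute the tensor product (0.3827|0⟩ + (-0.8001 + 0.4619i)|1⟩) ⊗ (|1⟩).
0.3827|01⟩ + (-0.8001 + 0.4619i)|11⟩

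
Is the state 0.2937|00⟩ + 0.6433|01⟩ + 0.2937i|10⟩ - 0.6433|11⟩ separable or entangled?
Entangled

Writing the state as a|00⟩ + b|01⟩ + c|10⟩ + d|11⟩, it is a product state iff ad − bc = 0.
Here (a, b, c, d) = (0.2937, 0.6433, 0.2937i, -0.6433): ad − bc = (0.2937)(-0.6433) − (0.6433)(0.2937i) = (-0.1889 - 0.1889i) ≠ 0, so the state is entangled.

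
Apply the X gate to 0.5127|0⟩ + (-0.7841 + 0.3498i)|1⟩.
(-0.7841 + 0.3498i)|0⟩ + 0.5127|1⟩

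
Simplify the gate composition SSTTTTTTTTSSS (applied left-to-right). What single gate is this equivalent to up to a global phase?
S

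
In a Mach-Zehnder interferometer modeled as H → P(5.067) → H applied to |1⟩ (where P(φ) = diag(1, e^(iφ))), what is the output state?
(0.3264 + 0.4689i)|0⟩ + (0.6736 - 0.4689i)|1⟩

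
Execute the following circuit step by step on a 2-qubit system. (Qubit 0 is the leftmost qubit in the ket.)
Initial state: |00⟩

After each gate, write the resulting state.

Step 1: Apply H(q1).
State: 1/√2|00⟩ + 1/√2|01⟩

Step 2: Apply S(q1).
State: 1/√2|00⟩ + (1/√2)i|01⟩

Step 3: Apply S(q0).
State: 1/√2|00⟩ + (1/√2)i|01⟩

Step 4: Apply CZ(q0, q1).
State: 1/√2|00⟩ + (1/√2)i|01⟩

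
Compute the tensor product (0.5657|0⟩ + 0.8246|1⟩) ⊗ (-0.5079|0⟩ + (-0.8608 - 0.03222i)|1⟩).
-0.2873|00⟩ + (-0.487 - 0.01823i)|01⟩ - 0.4188|10⟩ + (-0.7098 - 0.02657i)|11⟩

amp(|b₁b₂…⟩) = product of the factor amplitudes for bits b₁, b₂, …; only kets whose every factor amplitude is nonzero survive.
|00⟩: (0.5657)(-0.5079) = -0.2873
|01⟩: (0.5657)(-0.8608 - 0.03222i) = (-0.487 - 0.01823i)
|10⟩: (0.8246)(-0.5079) = -0.4188
|11⟩: (0.8246)(-0.8608 - 0.03222i) = (-0.7098 - 0.02657i)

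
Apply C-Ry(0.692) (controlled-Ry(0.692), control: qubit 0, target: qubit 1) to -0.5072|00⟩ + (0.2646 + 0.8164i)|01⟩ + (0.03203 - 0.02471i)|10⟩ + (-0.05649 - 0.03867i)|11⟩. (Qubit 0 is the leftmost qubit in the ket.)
-0.5072|00⟩ + (0.2646 + 0.8164i)|01⟩ + (0.04929 - 0.01013i)|10⟩ + (-0.04228 - 0.04476i)|11⟩

C-Ry(0.692) leaves the control-|0⟩ kets |00⟩, |01⟩ unchanged and applies Ry(0.692) to qubit 1 on the control-|1⟩ pair (|10⟩, |11⟩).
Ry(0.692) = [[cos(θ/2), −sin(θ/2)], [sin(θ/2), cos(θ/2)]]; θ = 0.692, cos(θ/2) ≈ 0.940737, sin(θ/2) ≈ 0.339138.
With a = amp(|10⟩) = (0.03203 - 0.02471i) and b = amp(|11⟩) = (-0.05649 - 0.03867i):
new amp(|10⟩) = (0.940737)·a + (-0.339138)·b = (0.04929 - 0.01013i)
new amp(|11⟩) = (0.339138)·a + (0.940737)·b = (-0.04228 - 0.04476i)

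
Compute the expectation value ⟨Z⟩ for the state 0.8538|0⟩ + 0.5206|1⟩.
0.458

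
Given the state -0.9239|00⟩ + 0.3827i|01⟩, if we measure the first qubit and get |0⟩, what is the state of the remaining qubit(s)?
-0.9239|0⟩ + 0.3827i|1⟩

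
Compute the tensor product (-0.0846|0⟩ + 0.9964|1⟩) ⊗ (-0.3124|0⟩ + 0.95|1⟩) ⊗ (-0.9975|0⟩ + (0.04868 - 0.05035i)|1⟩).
-0.02636|000⟩ + (0.001287 - 0.001331i)|001⟩ + 0.08017|010⟩ + (-0.003912 + 0.004047i)|011⟩ + 0.3105|100⟩ + (-0.01515 + 0.01567i)|101⟩ - 0.9442|110⟩ + (0.04608 - 0.04766i)|111⟩

amp(|b₁b₂…⟩) = product of the factor amplitudes for bits b₁, b₂, …; only kets whose every factor amplitude is nonzero survive.
|000⟩: (-0.0846)(-0.3124)(-0.9975) = -0.02636
|001⟩: (-0.0846)(-0.3124)(0.04868 - 0.05035i) = (0.001287 - 0.001331i)
|010⟩: (-0.0846)(0.95)(-0.9975) = 0.08017
|011⟩: (-0.0846)(0.95)(0.04868 - 0.05035i) = (-0.003912 + 0.004047i)
|100⟩: (0.9964)(-0.3124)(-0.9975) = 0.3105
|101⟩: (0.9964)(-0.3124)(0.04868 - 0.05035i) = (-0.01515 + 0.01567i)
|110⟩: (0.9964)(0.95)(-0.9975) = -0.9442
|111⟩: (0.9964)(0.95)(0.04868 - 0.05035i) = (0.04608 - 0.04766i)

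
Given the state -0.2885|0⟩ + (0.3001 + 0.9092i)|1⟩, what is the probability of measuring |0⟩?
0.08323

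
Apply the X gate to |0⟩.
|1⟩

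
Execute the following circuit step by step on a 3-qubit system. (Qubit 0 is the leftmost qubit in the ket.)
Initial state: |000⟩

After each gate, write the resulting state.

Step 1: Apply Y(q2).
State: i|001⟩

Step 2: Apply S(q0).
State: i|001⟩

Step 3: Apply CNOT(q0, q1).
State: i|001⟩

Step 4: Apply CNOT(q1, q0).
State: i|001⟩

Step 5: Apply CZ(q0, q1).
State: i|001⟩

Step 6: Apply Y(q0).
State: -|101⟩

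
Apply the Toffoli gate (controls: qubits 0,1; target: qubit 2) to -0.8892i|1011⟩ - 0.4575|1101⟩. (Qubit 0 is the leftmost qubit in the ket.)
-0.8892i|1011⟩ - 0.4575|1111⟩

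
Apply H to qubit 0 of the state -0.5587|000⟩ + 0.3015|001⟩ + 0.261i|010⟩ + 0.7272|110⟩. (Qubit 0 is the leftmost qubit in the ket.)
-0.3951|000⟩ + 0.2132|001⟩ + (0.5142 + 0.1846i)|010⟩ - 0.3951|100⟩ + 0.2132|101⟩ + (-0.5142 + 0.1846i)|110⟩

H on qubit 0 mixes each pair of kets that differ only in qubit 0: amplitudes (a, b) of (|…0…⟩, |…1…⟩) become ((a + b)/√2, (a − b)/√2). Kets absent from the input have amplitude 0.
(|000⟩, |100⟩): (a, b) = (-0.5587, 0) → (-0.3951, -0.3951)
(|001⟩, |101⟩): (a, b) = (0.3015, 0) → (0.2132, 0.2132)
(|010⟩, |110⟩): (a, b) = (0.261i, 0.7272) → ((0.5142 + 0.1846i), (-0.5142 + 0.1846i))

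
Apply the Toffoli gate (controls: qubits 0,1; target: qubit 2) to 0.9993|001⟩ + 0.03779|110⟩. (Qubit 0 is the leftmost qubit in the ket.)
0.9993|001⟩ + 0.03779|111⟩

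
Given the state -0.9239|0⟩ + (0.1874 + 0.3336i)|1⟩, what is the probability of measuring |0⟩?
0.8536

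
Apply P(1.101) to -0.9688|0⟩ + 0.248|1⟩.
-0.9688|0⟩ + (0.1123 + 0.2211i)|1⟩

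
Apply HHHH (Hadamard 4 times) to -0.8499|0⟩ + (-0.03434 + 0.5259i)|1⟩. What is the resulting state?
-0.8499|0⟩ + (-0.03434 + 0.5259i)|1⟩

H² = I, so an even number of Hadamards cancels: H^4 = I and the state is unchanged.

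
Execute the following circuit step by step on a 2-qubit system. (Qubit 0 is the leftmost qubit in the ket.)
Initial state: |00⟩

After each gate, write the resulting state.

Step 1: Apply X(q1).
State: |01⟩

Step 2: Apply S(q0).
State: |01⟩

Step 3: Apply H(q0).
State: 1/√2|01⟩ + 1/√2|11⟩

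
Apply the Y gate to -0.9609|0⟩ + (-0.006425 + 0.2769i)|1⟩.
(0.2769 + 0.006425i)|0⟩ - 0.9609i|1⟩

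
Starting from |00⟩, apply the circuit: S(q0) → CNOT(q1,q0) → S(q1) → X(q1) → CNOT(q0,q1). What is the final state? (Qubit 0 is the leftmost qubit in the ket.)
|01⟩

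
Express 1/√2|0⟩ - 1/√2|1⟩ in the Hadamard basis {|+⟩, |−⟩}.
|−⟩

With |ψ⟩ = α|0⟩ + β|1⟩, the Hadamard-basis coefficients are ⟨+|ψ⟩ = (α + β)/√2 and ⟨−|ψ⟩ = (α − β)/√2.
Here α = 1/√2, β = -1/√2: (α + β)/√2 = 0, (α − β)/√2 = 1.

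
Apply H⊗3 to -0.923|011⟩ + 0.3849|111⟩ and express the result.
-0.1902|000⟩ + 0.1902|001⟩ + 0.1902|010⟩ - 0.1902|011⟩ - 0.4624|100⟩ + 0.4624|101⟩ + 0.4624|110⟩ - 0.4624|111⟩

H⊗3 gives amp(|y⟩) = (1/2√2) Σ_x (−1)^(x·y) amp(|x⟩), where x·y is the number of positions in which both x and y have a 1.
|000⟩: (-0.923 + 0.3849)/(2√2) = -0.1902
|001⟩: (0.923 - 0.3849)/(2√2) = 0.1902
|010⟩: (0.923 - 0.3849)/(2√2) = 0.1902
|011⟩: (-0.923 + 0.3849)/(2√2) = -0.1902
|100⟩: (-0.923 - 0.3849)/(2√2) = -0.4624
|101⟩: (0.923 + 0.3849)/(2√2) = 0.4624
|110⟩: (0.923 + 0.3849)/(2√2) = 0.4624
|111⟩: (-0.923 - 0.3849)/(2√2) = -0.4624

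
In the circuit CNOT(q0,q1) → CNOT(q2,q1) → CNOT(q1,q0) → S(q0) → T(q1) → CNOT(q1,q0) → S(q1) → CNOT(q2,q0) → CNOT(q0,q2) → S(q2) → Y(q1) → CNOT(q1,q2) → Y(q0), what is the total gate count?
13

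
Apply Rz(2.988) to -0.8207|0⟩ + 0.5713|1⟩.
(-0.06296 + 0.8183i)|0⟩ + (0.04383 + 0.5696i)|1⟩

Rz(2.988) = [[e^(−iθ/2), 0], [0, e^(iθ/2)]] with e^(±iθ/2) = cos(θ/2) ± i·sin(θ/2); θ = 2.988, cos(θ/2) ≈ 0.0767209, sin(θ/2) ≈ 0.997053.
With a = amp(|0⟩) = -0.8207 and b = amp(|1⟩) = 0.5713:
new amp(|0⟩) = (0.0767209 - 0.997053i)·a = (-0.06296 + 0.8183i)
new amp(|1⟩) = (0.0767209 + 0.997053i)·b = (0.04383 + 0.5696i)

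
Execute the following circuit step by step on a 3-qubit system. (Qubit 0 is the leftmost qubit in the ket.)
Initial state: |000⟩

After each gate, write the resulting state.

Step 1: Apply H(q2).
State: 1/√2|000⟩ + 1/√2|001⟩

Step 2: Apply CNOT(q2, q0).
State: 1/√2|000⟩ + 1/√2|101⟩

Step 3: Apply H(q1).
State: 1/2|000⟩ + 1/2|010⟩ + 1/2|101⟩ + 1/2|111⟩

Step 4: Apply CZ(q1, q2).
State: 1/2|000⟩ + 1/2|010⟩ + 1/2|101⟩ - 1/2|111⟩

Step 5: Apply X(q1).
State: 1/2|000⟩ + 1/2|010⟩ - 1/2|101⟩ + 1/2|111⟩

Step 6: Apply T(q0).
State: 1/2|000⟩ + 1/2|010⟩ + (-1/√8 - (1/√8)i)|101⟩ + (1/√8 + (1/√8)i)|111⟩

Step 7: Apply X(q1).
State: 1/2|000⟩ + 1/2|010⟩ + (1/√8 + (1/√8)i)|101⟩ + (-1/√8 - (1/√8)i)|111⟩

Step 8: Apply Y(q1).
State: -(1/2)i|000⟩ + (1/2)i|010⟩ + (-1/√8 + (1/√8)i)|101⟩ + (-1/√8 + (1/√8)i)|111⟩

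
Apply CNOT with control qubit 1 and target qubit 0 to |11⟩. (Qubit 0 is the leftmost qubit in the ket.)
|01⟩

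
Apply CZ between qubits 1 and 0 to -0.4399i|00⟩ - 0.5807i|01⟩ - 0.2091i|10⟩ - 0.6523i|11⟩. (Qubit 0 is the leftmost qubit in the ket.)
-0.4399i|00⟩ - 0.5807i|01⟩ - 0.2091i|10⟩ + 0.6523i|11⟩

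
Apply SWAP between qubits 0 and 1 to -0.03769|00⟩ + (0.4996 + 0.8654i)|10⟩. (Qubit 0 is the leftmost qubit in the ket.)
-0.03769|00⟩ + (0.4996 + 0.8654i)|01⟩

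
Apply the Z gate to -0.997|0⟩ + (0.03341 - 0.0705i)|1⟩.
-0.997|0⟩ + (-0.03341 + 0.0705i)|1⟩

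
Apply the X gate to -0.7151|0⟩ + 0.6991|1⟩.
0.6991|0⟩ - 0.7151|1⟩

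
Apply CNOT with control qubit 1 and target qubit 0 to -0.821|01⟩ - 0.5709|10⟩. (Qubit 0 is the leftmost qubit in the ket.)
-0.5709|10⟩ - 0.821|11⟩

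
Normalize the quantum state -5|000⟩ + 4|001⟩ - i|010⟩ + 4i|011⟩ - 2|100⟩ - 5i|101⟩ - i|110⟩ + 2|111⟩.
-0.5213|000⟩ + 0.417|001⟩ - 0.1043i|010⟩ + 0.417i|011⟩ - 0.2085|100⟩ - 0.5213i|101⟩ - 0.1043i|110⟩ + 0.2085|111⟩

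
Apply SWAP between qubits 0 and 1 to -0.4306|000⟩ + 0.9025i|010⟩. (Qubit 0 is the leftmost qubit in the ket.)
-0.4306|000⟩ + 0.9025i|100⟩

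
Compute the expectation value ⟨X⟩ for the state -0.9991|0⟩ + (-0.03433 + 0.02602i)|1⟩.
0.0686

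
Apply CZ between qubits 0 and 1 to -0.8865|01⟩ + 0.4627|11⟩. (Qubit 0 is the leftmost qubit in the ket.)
-0.8865|01⟩ - 0.4627|11⟩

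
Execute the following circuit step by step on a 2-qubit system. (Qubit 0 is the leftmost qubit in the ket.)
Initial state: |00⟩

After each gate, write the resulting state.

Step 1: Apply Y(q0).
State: i|10⟩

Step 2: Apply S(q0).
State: -|10⟩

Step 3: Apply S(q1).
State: -|10⟩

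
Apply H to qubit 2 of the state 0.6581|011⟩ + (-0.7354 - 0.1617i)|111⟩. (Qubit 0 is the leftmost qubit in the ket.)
0.4653|010⟩ - 0.4653|011⟩ + (-0.52 - 0.1143i)|110⟩ + (0.52 + 0.1143i)|111⟩

H on qubit 2 mixes each pair of kets that differ only in qubit 2: amplitudes (a, b) of (|…0…⟩, |…1…⟩) become ((a + b)/√2, (a − b)/√2). Kets absent from the input have amplitude 0.
(|010⟩, |011⟩): (a, b) = (0, 0.6581) → (0.4653, -0.4653)
(|110⟩, |111⟩): (a, b) = (0, (-0.7354 - 0.1617i)) → ((-0.52 - 0.1143i), (0.52 + 0.1143i))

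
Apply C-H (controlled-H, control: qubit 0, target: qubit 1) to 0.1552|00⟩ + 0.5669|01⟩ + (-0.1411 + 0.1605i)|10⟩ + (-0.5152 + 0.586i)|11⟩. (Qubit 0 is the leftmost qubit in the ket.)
0.1552|00⟩ + 0.5669|01⟩ + (-0.4641 + 0.5279i)|10⟩ + (0.2645 - 0.3009i)|11⟩

C-H leaves the control-|0⟩ kets |00⟩, |01⟩ unchanged and applies H to qubit 1 on the control-|1⟩ pair (|10⟩, |11⟩).
H = [[1/√2, 1/√2], [1/√2, -1/√2]].
With a = amp(|10⟩) = (-0.1411 + 0.1605i) and b = amp(|11⟩) = (-0.5152 + 0.586i):
new amp(|10⟩) = (1/√2)·a + (1/√2)·b = (-0.4641 + 0.5279i)
new amp(|11⟩) = (1/√2)·a + (-1/√2)·b = (0.2645 - 0.3009i)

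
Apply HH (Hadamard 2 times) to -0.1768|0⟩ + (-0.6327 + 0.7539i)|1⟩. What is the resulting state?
-0.1768|0⟩ + (-0.6327 + 0.7539i)|1⟩

H² = I, so an even number of Hadamards cancels: H^2 = I and the state is unchanged.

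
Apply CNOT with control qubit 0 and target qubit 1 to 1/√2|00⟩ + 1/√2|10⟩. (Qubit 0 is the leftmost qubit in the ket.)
1/√2|00⟩ + 1/√2|11⟩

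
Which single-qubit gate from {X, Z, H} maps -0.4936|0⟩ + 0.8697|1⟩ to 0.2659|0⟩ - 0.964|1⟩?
H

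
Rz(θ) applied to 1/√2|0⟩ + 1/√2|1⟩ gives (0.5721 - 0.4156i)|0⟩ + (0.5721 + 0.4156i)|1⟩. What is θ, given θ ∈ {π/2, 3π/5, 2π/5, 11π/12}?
2π/5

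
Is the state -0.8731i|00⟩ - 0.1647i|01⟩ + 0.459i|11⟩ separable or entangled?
Entangled

Writing the state as a|00⟩ + b|01⟩ + c|10⟩ + d|11⟩, it is a product state iff ad − bc = 0.
Here (a, b, c, d) = (-0.8731i, -0.1647i, 0, 0.459i): ad − bc = (-0.8731i)(0.459i) − (-0.1647i)(0) = 0.4008 ≠ 0, so the state is entangled.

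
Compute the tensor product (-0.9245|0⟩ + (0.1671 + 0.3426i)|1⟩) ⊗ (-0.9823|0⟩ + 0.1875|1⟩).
0.9081|00⟩ - 0.1733|01⟩ + (-0.1641 - 0.3365i)|10⟩ + (0.03133 + 0.06424i)|11⟩

amp(|b₁b₂…⟩) = product of the factor amplitudes for bits b₁, b₂, …; only kets whose every factor amplitude is nonzero survive.
|00⟩: (-0.9245)(-0.9823) = 0.9081
|01⟩: (-0.9245)(0.1875) = -0.1733
|10⟩: (0.1671 + 0.3426i)(-0.9823) = (-0.1641 - 0.3365i)
|11⟩: (0.1671 + 0.3426i)(0.1875) = (0.03133 + 0.06424i)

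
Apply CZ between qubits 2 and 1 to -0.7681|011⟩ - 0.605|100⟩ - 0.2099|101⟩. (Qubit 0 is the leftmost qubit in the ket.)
0.7681|011⟩ - 0.605|100⟩ - 0.2099|101⟩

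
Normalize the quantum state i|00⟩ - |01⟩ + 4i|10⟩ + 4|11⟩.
0.1715i|00⟩ - 0.1715|01⟩ + 0.686i|10⟩ + 0.686|11⟩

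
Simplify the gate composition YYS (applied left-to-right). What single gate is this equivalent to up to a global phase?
S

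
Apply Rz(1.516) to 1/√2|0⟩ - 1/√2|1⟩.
(0.5135 - 0.4861i)|0⟩ + (-0.5135 - 0.4861i)|1⟩

Rz(1.516) = [[e^(−iθ/2), 0], [0, e^(iθ/2)]] with e^(±iθ/2) = cos(θ/2) ± i·sin(θ/2); θ = 1.516, cos(θ/2) ≈ 0.726212, sin(θ/2) ≈ 0.68747.
With a = amp(|0⟩) = 1/√2 and b = amp(|1⟩) = -1/√2:
new amp(|0⟩) = (0.726212 - 0.68747i)·a = (0.5135 - 0.4861i)
new amp(|1⟩) = (0.726212 + 0.68747i)·b = (-0.5135 - 0.4861i)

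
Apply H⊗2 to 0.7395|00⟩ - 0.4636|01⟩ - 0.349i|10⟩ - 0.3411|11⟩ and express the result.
(-0.0326 - 0.1745i)|00⟩ + (0.7721 - 0.1745i)|01⟩ + (0.3085 + 0.1745i)|10⟩ + (0.431 + 0.1745i)|11⟩

H⊗2 gives amp(|y⟩) = (1/2) Σ_x (−1)^(x·y) amp(|x⟩), where x·y is the number of positions in which both x and y have a 1.
|00⟩: (0.7395 - 0.4636 - 0.349i - 0.3411)/2 = (-0.0326 - 0.1745i)
|01⟩: (0.7395 + 0.4636 - 0.349i + 0.3411)/2 = (0.7721 - 0.1745i)
|10⟩: (0.7395 - 0.4636 + 0.349i + 0.3411)/2 = (0.3085 + 0.1745i)
|11⟩: (0.7395 + 0.4636 + 0.349i - 0.3411)/2 = (0.431 + 0.1745i)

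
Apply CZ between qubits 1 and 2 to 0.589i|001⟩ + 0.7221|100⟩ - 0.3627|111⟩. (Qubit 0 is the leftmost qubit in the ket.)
0.589i|001⟩ + 0.7221|100⟩ + 0.3627|111⟩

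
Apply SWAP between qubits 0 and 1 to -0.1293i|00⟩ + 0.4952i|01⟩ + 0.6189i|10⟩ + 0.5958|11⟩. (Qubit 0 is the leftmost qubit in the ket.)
-0.1293i|00⟩ + 0.6189i|01⟩ + 0.4952i|10⟩ + 0.5958|11⟩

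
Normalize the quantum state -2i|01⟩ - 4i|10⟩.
-(1/√5)i|01⟩ - 0.8944i|10⟩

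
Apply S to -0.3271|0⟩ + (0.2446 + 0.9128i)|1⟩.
-0.3271|0⟩ + (-0.9128 + 0.2446i)|1⟩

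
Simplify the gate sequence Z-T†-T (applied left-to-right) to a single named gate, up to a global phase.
Z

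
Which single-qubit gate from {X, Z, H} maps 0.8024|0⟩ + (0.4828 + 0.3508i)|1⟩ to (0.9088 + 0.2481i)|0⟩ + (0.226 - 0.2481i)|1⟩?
H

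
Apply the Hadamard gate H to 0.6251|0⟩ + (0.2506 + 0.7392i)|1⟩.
(0.6192 + 0.5227i)|0⟩ + (0.2648 - 0.5227i)|1⟩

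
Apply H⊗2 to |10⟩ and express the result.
1/2|00⟩ + 1/2|01⟩ - 1/2|10⟩ - 1/2|11⟩

H⊗2 gives amp(|y⟩) = (1/2) Σ_x (−1)^(x·y) amp(|x⟩), where x·y is the number of positions in which both x and y have a 1.
|00⟩: (1)/2 = 1/2
|01⟩: (1)/2 = 1/2
|10⟩: (-1)/2 = -1/2
|11⟩: (-1)/2 = -1/2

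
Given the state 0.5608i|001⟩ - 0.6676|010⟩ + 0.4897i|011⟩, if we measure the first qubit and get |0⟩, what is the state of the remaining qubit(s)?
0.5608i|01⟩ - 0.6676|10⟩ + 0.4897i|11⟩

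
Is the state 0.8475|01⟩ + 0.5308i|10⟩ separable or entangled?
Entangled

Writing the state as a|00⟩ + b|01⟩ + c|10⟩ + d|11⟩, it is a product state iff ad − bc = 0.
Here (a, b, c, d) = (0, 0.8475, 0.5308i, 0): ad − bc = (0)(0) − (0.8475)(0.5308i) = -0.4499i ≠ 0, so the state is entangled.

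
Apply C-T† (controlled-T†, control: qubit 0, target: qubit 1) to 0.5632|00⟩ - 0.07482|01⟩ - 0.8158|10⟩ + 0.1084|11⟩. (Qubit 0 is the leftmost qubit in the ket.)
0.5632|00⟩ - 0.07482|01⟩ - 0.8158|10⟩ + (0.07665 - 0.07665i)|11⟩

C-T† leaves the control-|0⟩ kets |00⟩, |01⟩ unchanged and applies T† to qubit 1 on the control-|1⟩ pair (|10⟩, |11⟩).
T† = [[1, 0], [0, (1/√2 - (1/√2)i)]].
With a = amp(|10⟩) = -0.8158 and b = amp(|11⟩) = 0.1084:
new amp(|10⟩) = (1)·a = -0.8158
new amp(|11⟩) = (1/√2 - (1/√2)i)·b = (0.07665 - 0.07665i)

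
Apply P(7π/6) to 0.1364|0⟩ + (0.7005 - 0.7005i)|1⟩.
0.1364|0⟩ + (-0.9569 + 0.2564i)|1⟩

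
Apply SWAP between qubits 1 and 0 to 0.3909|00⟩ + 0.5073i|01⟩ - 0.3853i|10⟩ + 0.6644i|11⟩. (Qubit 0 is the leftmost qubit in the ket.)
0.3909|00⟩ - 0.3853i|01⟩ + 0.5073i|10⟩ + 0.6644i|11⟩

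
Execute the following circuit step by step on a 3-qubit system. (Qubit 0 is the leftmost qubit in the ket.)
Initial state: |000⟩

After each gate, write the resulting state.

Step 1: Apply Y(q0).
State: i|100⟩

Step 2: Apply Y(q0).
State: |000⟩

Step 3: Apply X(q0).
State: |100⟩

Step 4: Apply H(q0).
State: 1/√2|000⟩ - 1/√2|100⟩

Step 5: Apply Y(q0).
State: (1/√2)i|000⟩ + (1/√2)i|100⟩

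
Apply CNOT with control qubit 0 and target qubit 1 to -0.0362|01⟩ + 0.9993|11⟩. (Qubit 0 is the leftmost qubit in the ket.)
-0.0362|01⟩ + 0.9993|10⟩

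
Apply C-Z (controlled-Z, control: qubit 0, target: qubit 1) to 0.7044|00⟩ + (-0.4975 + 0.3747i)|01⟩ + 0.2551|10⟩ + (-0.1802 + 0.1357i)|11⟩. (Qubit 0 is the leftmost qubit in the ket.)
0.7044|00⟩ + (-0.4975 + 0.3747i)|01⟩ + 0.2551|10⟩ + (0.1802 - 0.1357i)|11⟩

C-Z leaves the control-|0⟩ kets |00⟩, |01⟩ unchanged and applies Z to qubit 1 on the control-|1⟩ pair (|10⟩, |11⟩).
Z = [[1, 0], [0, -1]].
With a = amp(|10⟩) = 0.2551 and b = amp(|11⟩) = (-0.1802 + 0.1357i):
new amp(|10⟩) = (1)·a = 0.2551
new amp(|11⟩) = (-1)·b = (0.1802 - 0.1357i)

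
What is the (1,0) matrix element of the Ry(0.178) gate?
0.08888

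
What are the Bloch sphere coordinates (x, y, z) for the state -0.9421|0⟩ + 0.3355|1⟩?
(-0.6321, 0, 0.775)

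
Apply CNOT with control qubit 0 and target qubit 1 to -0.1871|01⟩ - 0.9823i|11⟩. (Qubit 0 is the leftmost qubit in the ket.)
-0.1871|01⟩ - 0.9823i|10⟩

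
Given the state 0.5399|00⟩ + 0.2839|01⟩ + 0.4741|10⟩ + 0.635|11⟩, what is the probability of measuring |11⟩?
0.4032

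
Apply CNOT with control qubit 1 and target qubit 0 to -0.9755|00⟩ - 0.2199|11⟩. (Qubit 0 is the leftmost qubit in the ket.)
-0.9755|00⟩ - 0.2199|01⟩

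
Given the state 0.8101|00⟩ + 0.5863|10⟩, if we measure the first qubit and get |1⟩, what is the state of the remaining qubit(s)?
|0⟩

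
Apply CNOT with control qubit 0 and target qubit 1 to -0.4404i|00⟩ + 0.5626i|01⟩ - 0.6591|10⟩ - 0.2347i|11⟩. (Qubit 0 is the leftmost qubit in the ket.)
-0.4404i|00⟩ + 0.5626i|01⟩ - 0.2347i|10⟩ - 0.6591|11⟩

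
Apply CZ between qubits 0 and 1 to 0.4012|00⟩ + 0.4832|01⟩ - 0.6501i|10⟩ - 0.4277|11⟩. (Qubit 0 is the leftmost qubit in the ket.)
0.4012|00⟩ + 0.4832|01⟩ - 0.6501i|10⟩ + 0.4277|11⟩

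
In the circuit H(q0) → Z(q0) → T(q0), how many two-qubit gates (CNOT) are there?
0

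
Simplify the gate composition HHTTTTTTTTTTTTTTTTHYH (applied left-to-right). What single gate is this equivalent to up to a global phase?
Y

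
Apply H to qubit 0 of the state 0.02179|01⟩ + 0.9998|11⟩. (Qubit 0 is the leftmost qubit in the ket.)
0.7224|01⟩ - 0.6916|11⟩

H on qubit 0 mixes each pair of kets that differ only in qubit 0: amplitudes (a, b) of (|…0…⟩, |…1…⟩) become ((a + b)/√2, (a − b)/√2). Kets absent from the input have amplitude 0.
(|01⟩, |11⟩): (a, b) = (0.02179, 0.9998) → (0.7224, -0.6916)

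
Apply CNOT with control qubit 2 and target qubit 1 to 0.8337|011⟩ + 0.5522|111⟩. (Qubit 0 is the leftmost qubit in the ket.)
0.8337|001⟩ + 0.5522|101⟩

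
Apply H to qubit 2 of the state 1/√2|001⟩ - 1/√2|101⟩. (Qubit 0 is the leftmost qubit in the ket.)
1/2|000⟩ - 1/2|001⟩ - 1/2|100⟩ + 1/2|101⟩

H on qubit 2 mixes each pair of kets that differ only in qubit 2: amplitudes (a, b) of (|…0…⟩, |…1…⟩) become ((a + b)/√2, (a − b)/√2). Kets absent from the input have amplitude 0.
(|000⟩, |001⟩): (a, b) = (0, 1/√2) → (1/2, -1/2)
(|100⟩, |101⟩): (a, b) = (0, -1/√2) → (-1/2, 1/2)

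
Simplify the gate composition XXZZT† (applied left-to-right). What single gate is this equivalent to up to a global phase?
T†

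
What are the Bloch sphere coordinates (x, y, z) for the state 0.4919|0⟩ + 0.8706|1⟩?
(0.8565, 0, -0.516)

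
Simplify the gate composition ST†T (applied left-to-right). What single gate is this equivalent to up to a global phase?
S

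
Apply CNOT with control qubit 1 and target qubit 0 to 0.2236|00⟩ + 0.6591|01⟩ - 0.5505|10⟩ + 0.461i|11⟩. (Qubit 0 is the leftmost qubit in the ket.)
0.2236|00⟩ + 0.461i|01⟩ - 0.5505|10⟩ + 0.6591|11⟩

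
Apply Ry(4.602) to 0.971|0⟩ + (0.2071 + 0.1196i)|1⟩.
(-0.802 - 0.08911i)|0⟩ + (0.5853 - 0.07978i)|1⟩

Ry(4.602) = [[cos(θ/2), −sin(θ/2)], [sin(θ/2), cos(θ/2)]]; θ = 4.602, cos(θ/2) ≈ -0.667021, sin(θ/2) ≈ 0.745039.
With a = amp(|0⟩) = 0.971 and b = amp(|1⟩) = (0.2071 + 0.1196i):
new amp(|0⟩) = (-0.667021)·a + (-0.745039)·b = (-0.802 - 0.08911i)
new amp(|1⟩) = (0.745039)·a + (-0.667021)·b = (0.5853 - 0.07978i)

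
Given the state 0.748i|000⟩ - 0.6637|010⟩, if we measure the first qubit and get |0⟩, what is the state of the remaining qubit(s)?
0.748i|00⟩ - 0.6637|10⟩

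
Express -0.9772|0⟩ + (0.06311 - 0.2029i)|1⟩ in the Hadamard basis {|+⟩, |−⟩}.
(-0.6464 - 0.1435i)|+⟩ + (-0.7356 + 0.1435i)|−⟩

With |ψ⟩ = α|0⟩ + β|1⟩, the Hadamard-basis coefficients are ⟨+|ψ⟩ = (α + β)/√2 and ⟨−|ψ⟩ = (α − β)/√2.
Here α = -0.9772, β = (0.06311 - 0.2029i): (α + β)/√2 = (-0.6464 - 0.1435i), (α − β)/√2 = (-0.7356 + 0.1435i).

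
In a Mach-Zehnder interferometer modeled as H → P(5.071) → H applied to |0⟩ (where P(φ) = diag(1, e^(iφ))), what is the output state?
(0.6755 - 0.4682i)|0⟩ + (0.3245 + 0.4682i)|1⟩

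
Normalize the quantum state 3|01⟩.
|01⟩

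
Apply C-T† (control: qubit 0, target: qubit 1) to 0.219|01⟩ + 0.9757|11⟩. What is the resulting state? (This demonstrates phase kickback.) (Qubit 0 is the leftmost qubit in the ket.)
0.219|01⟩ + (0.6899 - 0.6899i)|11⟩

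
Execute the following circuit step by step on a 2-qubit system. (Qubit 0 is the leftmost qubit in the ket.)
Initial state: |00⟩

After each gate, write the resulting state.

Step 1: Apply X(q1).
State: |01⟩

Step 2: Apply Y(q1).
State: -i|00⟩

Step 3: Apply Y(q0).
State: |10⟩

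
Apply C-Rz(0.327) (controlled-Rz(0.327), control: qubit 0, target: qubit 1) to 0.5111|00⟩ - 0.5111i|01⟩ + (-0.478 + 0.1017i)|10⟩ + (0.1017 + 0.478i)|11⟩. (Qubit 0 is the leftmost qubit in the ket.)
0.5111|00⟩ - 0.5111i|01⟩ + (-0.4551 + 0.1781i)|10⟩ + (0.02254 + 0.4882i)|11⟩

C-Rz(0.327) leaves the control-|0⟩ kets |00⟩, |01⟩ unchanged and applies Rz(0.327) to qubit 1 on the control-|1⟩ pair (|10⟩, |11⟩).
Rz(0.327) = [[e^(−iθ/2), 0], [0, e^(iθ/2)]] with e^(±iθ/2) = cos(θ/2) ± i·sin(θ/2); θ = 0.327, cos(θ/2) ≈ 0.986664, sin(θ/2) ≈ 0.162773.
With a = amp(|10⟩) = (-0.478 + 0.1017i) and b = amp(|11⟩) = (0.1017 + 0.478i):
new amp(|10⟩) = (0.986664 - 0.162773i)·a = (-0.4551 + 0.1781i)
new amp(|11⟩) = (0.986664 + 0.162773i)·b = (0.02254 + 0.4882i)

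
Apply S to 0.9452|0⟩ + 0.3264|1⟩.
0.9452|0⟩ + 0.3264i|1⟩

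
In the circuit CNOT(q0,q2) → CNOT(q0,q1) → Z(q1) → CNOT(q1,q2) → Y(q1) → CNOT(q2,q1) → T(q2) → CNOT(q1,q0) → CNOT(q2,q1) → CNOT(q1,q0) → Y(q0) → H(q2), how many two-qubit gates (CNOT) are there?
7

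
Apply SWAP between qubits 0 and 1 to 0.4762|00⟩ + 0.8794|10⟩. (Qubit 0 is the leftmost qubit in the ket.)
0.4762|00⟩ + 0.8794|01⟩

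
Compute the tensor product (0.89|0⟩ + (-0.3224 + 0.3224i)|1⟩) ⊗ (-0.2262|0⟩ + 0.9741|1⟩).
-0.2013|00⟩ + 0.8669|01⟩ + (0.07293 - 0.07293i)|10⟩ + (-0.314 + 0.314i)|11⟩

amp(|b₁b₂…⟩) = product of the factor amplitudes for bits b₁, b₂, …; only kets whose every factor amplitude is nonzero survive.
|00⟩: (0.89)(-0.2262) = -0.2013
|01⟩: (0.89)(0.9741) = 0.8669
|10⟩: (-0.3224 + 0.3224i)(-0.2262) = (0.07293 - 0.07293i)
|11⟩: (-0.3224 + 0.3224i)(0.9741) = (-0.314 + 0.314i)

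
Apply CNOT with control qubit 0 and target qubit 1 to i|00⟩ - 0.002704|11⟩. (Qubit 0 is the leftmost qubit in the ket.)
i|00⟩ - 0.002704|10⟩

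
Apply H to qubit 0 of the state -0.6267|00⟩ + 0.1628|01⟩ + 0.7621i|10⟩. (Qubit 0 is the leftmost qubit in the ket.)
(-0.4431 + 0.5389i)|00⟩ + 0.1151|01⟩ + (-0.4431 - 0.5389i)|10⟩ + 0.1151|11⟩

H on qubit 0 mixes each pair of kets that differ only in qubit 0: amplitudes (a, b) of (|…0…⟩, |…1…⟩) become ((a + b)/√2, (a − b)/√2). Kets absent from the input have amplitude 0.
(|00⟩, |10⟩): (a, b) = (-0.6267, 0.7621i) → ((-0.4431 + 0.5389i), (-0.4431 - 0.5389i))
(|01⟩, |11⟩): (a, b) = (0.1628, 0) → (0.1151, 0.1151)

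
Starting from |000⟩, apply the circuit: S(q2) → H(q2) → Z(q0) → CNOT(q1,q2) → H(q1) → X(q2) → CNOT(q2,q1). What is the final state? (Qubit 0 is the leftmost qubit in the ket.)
1/2|000⟩ + 1/2|001⟩ + 1/2|010⟩ + 1/2|011⟩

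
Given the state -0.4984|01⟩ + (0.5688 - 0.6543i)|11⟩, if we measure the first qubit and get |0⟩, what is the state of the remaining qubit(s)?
-|1⟩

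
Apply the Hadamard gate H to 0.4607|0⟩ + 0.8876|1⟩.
0.9534|0⟩ - 0.3019|1⟩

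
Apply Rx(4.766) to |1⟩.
-0.6879i|0⟩ - 0.7258|1⟩

Rx(4.766) = [[cos(θ/2), −i·sin(θ/2)], [−i·sin(θ/2), cos(θ/2)]]; θ = 4.766, cos(θ/2) ≈ -0.725805, sin(θ/2) ≈ 0.687901.
With a = amp(|0⟩) = 0 and b = amp(|1⟩) = 1:
new amp(|0⟩) = (-0.725805)·a + (-0.687901i)·b = -0.6879i
new amp(|1⟩) = (-0.687901i)·a + (-0.725805)·b = -0.7258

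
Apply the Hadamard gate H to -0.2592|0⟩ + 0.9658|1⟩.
0.4996|0⟩ - 0.8662|1⟩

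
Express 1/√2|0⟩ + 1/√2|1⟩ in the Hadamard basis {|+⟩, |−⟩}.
|+⟩

With |ψ⟩ = α|0⟩ + β|1⟩, the Hadamard-basis coefficients are ⟨+|ψ⟩ = (α + β)/√2 and ⟨−|ψ⟩ = (α − β)/√2.
Here α = 1/√2, β = 1/√2: (α + β)/√2 = 1, (α − β)/√2 = 0.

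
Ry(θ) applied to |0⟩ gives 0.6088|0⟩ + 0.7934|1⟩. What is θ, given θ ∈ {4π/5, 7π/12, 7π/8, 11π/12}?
7π/12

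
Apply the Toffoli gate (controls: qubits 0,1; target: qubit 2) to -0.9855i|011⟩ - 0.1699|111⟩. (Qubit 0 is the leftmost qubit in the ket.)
-0.9855i|011⟩ - 0.1699|110⟩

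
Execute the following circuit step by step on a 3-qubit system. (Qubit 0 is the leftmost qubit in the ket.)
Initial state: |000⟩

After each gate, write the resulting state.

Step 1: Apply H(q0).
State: 1/√2|000⟩ + 1/√2|100⟩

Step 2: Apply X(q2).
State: 1/√2|001⟩ + 1/√2|101⟩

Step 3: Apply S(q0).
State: 1/√2|001⟩ + (1/√2)i|101⟩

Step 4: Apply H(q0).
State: (1/2 + (1/2)i)|001⟩ + (1/2 - (1/2)i)|101⟩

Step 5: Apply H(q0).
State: 1/√2|001⟩ + (1/√2)i|101⟩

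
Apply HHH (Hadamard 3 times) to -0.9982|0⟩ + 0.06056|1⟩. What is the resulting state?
-0.663|0⟩ - 0.7487|1⟩

H² = I, so H^3 = H: a single Hadamard. With (a, b) = (-0.9982, 0.06056), H gives ((a + b)/√2, (a − b)/√2) = (-0.663, -0.7487).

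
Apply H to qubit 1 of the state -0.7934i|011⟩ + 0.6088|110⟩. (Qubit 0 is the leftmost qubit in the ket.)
-0.561i|001⟩ + 0.561i|011⟩ + 0.4305|100⟩ - 0.4305|110⟩

H on qubit 1 mixes each pair of kets that differ only in qubit 1: amplitudes (a, b) of (|…0…⟩, |…1…⟩) become ((a + b)/√2, (a − b)/√2). Kets absent from the input have amplitude 0.
(|001⟩, |011⟩): (a, b) = (0, -0.7934i) → (-0.561i, 0.561i)
(|100⟩, |110⟩): (a, b) = (0, 0.6088) → (0.4305, -0.4305)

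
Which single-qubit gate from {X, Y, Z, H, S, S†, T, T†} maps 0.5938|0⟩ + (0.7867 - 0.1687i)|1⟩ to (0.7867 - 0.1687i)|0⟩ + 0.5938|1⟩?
X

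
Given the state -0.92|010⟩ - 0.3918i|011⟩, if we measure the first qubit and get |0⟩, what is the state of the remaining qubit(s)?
-0.92|10⟩ - 0.3918i|11⟩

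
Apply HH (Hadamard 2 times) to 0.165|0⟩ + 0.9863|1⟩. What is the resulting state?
0.165|0⟩ + 0.9863|1⟩

H² = I, so an even number of Hadamards cancels: H^2 = I and the state is unchanged.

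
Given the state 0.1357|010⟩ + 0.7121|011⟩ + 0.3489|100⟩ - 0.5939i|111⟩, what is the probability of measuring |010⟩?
0.01841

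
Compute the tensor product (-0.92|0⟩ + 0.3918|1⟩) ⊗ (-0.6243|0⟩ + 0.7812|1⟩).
0.5744|00⟩ - 0.7187|01⟩ - 0.2446|10⟩ + 0.3061|11⟩

amp(|b₁b₂…⟩) = product of the factor amplitudes for bits b₁, b₂, …; only kets whose every factor amplitude is nonzero survive.
|00⟩: (-0.92)(-0.6243) = 0.5744
|01⟩: (-0.92)(0.7812) = -0.7187
|10⟩: (0.3918)(-0.6243) = -0.2446
|11⟩: (0.3918)(0.7812) = 0.3061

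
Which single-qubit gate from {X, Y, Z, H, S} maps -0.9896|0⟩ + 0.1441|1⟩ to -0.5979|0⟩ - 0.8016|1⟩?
H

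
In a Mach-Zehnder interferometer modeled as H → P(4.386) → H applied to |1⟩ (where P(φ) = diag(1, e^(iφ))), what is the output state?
(0.6603 + 0.4736i)|0⟩ + (0.3397 - 0.4736i)|1⟩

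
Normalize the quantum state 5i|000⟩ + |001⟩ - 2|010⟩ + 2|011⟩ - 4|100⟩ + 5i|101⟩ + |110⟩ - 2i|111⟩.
0.559i|000⟩ + 0.1118|001⟩ - 0.2236|010⟩ + 0.2236|011⟩ - 1/√5|100⟩ + 0.559i|101⟩ + 0.1118|110⟩ - 0.2236i|111⟩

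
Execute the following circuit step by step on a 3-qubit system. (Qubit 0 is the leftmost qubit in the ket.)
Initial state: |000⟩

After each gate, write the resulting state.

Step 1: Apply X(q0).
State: |100⟩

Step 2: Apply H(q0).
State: 1/√2|000⟩ - 1/√2|100⟩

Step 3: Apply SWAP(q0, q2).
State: 1/√2|000⟩ - 1/√2|001⟩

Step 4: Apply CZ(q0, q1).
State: 1/√2|000⟩ - 1/√2|001⟩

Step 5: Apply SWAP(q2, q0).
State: 1/√2|000⟩ - 1/√2|100⟩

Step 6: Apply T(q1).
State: 1/√2|000⟩ - 1/√2|100⟩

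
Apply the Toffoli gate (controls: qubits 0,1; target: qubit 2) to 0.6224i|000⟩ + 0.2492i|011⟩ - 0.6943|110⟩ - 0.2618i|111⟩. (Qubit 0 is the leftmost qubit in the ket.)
0.6224i|000⟩ + 0.2492i|011⟩ - 0.2618i|110⟩ - 0.6943|111⟩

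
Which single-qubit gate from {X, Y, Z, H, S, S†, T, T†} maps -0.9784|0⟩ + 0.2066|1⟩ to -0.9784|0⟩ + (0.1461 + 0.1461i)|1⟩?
T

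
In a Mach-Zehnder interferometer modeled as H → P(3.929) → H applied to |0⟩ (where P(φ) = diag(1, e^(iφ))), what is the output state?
(0.1472 - 0.3543i)|0⟩ + (0.8528 + 0.3543i)|1⟩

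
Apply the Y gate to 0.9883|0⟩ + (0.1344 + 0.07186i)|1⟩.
(0.07186 - 0.1344i)|0⟩ + 0.9883i|1⟩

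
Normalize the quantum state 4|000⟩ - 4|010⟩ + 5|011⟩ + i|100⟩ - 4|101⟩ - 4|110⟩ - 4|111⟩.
0.3885|000⟩ - 0.3885|010⟩ + 0.4856|011⟩ + 0.09713i|100⟩ - 0.3885|101⟩ - 0.3885|110⟩ - 0.3885|111⟩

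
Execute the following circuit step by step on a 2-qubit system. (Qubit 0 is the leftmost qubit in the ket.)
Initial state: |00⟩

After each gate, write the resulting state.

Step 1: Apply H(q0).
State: 1/√2|00⟩ + 1/√2|10⟩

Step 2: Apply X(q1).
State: 1/√2|01⟩ + 1/√2|11⟩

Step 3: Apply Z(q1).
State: -1/√2|01⟩ - 1/√2|11⟩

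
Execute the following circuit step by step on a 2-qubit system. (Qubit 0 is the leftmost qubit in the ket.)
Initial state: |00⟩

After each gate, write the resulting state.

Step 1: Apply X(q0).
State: |10⟩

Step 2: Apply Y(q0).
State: -i|00⟩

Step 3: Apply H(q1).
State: -(1/√2)i|00⟩ - (1/√2)i|01⟩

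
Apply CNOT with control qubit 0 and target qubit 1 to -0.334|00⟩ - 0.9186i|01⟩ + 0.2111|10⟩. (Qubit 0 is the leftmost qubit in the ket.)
-0.334|00⟩ - 0.9186i|01⟩ + 0.2111|11⟩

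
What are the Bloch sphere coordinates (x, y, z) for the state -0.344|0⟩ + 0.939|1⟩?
(-0.646, 0, -0.7634)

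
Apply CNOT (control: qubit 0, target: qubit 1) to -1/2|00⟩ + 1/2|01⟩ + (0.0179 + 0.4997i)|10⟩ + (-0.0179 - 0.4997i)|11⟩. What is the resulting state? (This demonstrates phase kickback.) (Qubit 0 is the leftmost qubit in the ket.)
-1/2|00⟩ + 1/2|01⟩ + (-0.0179 - 0.4997i)|10⟩ + (0.0179 + 0.4997i)|11⟩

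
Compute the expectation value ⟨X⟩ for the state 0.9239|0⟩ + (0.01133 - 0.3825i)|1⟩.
0.02094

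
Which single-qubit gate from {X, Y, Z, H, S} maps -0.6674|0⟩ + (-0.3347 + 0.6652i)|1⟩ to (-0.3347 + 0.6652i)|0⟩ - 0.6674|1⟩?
X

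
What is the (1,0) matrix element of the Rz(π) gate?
0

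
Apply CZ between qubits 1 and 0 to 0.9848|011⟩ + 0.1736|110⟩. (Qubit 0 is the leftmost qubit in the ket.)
0.9848|011⟩ - 0.1736|110⟩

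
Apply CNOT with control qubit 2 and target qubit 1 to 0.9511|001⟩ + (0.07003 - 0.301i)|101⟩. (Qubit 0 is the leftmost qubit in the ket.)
0.9511|011⟩ + (0.07003 - 0.301i)|111⟩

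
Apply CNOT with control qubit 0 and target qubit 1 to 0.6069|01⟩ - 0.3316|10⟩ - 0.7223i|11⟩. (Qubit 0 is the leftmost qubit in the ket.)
0.6069|01⟩ - 0.7223i|10⟩ - 0.3316|11⟩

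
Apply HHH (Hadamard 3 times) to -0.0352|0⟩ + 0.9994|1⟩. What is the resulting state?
0.6818|0⟩ - 0.7316|1⟩

H² = I, so H^3 = H: a single Hadamard. With (a, b) = (-0.0352, 0.9994), H gives ((a + b)/√2, (a − b)/√2) = (0.6818, -0.7316).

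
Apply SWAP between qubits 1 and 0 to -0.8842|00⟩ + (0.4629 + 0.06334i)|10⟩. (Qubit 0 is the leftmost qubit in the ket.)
-0.8842|00⟩ + (0.4629 + 0.06334i)|01⟩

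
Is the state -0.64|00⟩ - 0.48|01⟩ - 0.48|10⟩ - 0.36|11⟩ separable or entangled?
Separable

Writing the state as a|00⟩ + b|01⟩ + c|10⟩ + d|11⟩, it is a product state iff ad − bc = 0.
Here (a, b, c, d) = (-0.64, -0.48, -0.48, -0.36): ad − bc = (-0.64)(-0.36) − (-0.48)(-0.48) = 0, so the state is separable.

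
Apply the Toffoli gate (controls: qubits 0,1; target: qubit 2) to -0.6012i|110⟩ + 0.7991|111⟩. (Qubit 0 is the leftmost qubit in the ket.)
0.7991|110⟩ - 0.6012i|111⟩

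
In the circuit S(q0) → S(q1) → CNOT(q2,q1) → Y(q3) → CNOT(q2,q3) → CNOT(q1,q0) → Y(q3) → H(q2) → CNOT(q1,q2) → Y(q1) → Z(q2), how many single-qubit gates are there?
7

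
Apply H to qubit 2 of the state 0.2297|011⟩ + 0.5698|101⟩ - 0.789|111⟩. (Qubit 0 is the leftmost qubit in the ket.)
0.1624|010⟩ - 0.1624|011⟩ + 0.4029|100⟩ - 0.4029|101⟩ - 0.5579|110⟩ + 0.5579|111⟩

H on qubit 2 mixes each pair of kets that differ only in qubit 2: amplitudes (a, b) of (|…0…⟩, |…1…⟩) become ((a + b)/√2, (a − b)/√2). Kets absent from the input have amplitude 0.
(|010⟩, |011⟩): (a, b) = (0, 0.2297) → (0.1624, -0.1624)
(|100⟩, |101⟩): (a, b) = (0, 0.5698) → (0.4029, -0.4029)
(|110⟩, |111⟩): (a, b) = (0, -0.789) → (-0.5579, 0.5579)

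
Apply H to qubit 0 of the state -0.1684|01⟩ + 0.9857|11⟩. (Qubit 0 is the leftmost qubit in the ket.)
0.5779|01⟩ - 0.8161|11⟩

H on qubit 0 mixes each pair of kets that differ only in qubit 0: amplitudes (a, b) of (|…0…⟩, |…1…⟩) become ((a + b)/√2, (a − b)/√2). Kets absent from the input have amplitude 0.
(|01⟩, |11⟩): (a, b) = (-0.1684, 0.9857) → (0.5779, -0.8161)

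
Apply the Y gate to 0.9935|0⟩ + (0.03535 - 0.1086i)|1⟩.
(-0.1086 - 0.03535i)|0⟩ + 0.9935i|1⟩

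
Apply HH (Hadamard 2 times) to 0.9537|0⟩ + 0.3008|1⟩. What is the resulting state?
0.9537|0⟩ + 0.3008|1⟩

H² = I, so an even number of Hadamards cancels: H^2 = I and the state is unchanged.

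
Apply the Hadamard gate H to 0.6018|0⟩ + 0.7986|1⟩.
0.9902|0⟩ - 0.1392|1⟩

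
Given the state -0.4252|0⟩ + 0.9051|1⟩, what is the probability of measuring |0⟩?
0.1808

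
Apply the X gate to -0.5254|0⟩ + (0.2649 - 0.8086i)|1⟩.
(0.2649 - 0.8086i)|0⟩ - 0.5254|1⟩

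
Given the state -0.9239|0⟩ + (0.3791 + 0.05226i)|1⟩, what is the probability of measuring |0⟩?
0.8536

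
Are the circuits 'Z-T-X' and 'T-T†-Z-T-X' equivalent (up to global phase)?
Yes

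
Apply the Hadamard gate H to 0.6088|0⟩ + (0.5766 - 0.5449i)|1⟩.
(0.8382 - 0.3853i)|0⟩ + (0.02277 + 0.3853i)|1⟩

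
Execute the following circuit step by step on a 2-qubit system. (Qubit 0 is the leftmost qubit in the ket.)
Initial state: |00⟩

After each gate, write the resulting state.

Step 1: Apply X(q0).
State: |10⟩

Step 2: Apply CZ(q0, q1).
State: |10⟩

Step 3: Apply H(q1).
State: 1/√2|10⟩ + 1/√2|11⟩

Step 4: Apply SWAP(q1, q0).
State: 1/√2|01⟩ + 1/√2|11⟩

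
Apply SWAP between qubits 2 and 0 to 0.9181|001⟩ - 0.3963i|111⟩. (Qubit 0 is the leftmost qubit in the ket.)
0.9181|100⟩ - 0.3963i|111⟩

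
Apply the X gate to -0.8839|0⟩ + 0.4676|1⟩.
0.4676|0⟩ - 0.8839|1⟩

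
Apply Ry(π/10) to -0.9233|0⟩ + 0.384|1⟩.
-0.972|0⟩ + 0.2348|1⟩

Ry(π/10) = [[cos(θ/2), −sin(θ/2)], [sin(θ/2), cos(θ/2)]]; θ = π/10, cos(θ/2) ≈ 0.987688, sin(θ/2) ≈ 0.156434.
With a = amp(|0⟩) = -0.9233 and b = amp(|1⟩) = 0.384:
new amp(|0⟩) = (0.987688)·a + (-0.156434)·b = -0.972
new amp(|1⟩) = (0.156434)·a + (0.987688)·b = 0.2348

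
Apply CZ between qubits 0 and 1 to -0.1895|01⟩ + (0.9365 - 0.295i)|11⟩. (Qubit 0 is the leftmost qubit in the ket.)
-0.1895|01⟩ + (-0.9365 + 0.295i)|11⟩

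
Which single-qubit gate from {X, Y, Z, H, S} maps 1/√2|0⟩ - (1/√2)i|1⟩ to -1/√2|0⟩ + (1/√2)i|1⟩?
Y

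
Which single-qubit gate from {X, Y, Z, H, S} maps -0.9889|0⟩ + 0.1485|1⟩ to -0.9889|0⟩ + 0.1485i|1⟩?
S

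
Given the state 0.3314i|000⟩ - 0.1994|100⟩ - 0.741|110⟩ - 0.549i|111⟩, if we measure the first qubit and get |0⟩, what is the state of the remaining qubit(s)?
i|00⟩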